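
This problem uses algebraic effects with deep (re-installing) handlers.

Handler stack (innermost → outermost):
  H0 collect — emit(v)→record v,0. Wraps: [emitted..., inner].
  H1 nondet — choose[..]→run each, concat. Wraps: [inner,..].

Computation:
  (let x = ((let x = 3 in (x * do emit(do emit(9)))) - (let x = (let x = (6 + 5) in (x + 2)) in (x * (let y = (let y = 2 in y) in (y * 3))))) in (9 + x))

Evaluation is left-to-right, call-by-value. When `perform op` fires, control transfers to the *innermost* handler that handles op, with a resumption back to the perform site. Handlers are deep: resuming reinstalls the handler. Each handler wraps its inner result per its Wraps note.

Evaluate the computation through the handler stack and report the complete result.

Answer: [[9, 0, -69]]

Evaluation trace:
emit(9) @ H0 ⇒ out+=9
emit(0) @ H0 ⇒ out+=0
H0 returns [9, 0, -69]
H1 returns [[9, 0, -69]]
= [[9, 0, -69]]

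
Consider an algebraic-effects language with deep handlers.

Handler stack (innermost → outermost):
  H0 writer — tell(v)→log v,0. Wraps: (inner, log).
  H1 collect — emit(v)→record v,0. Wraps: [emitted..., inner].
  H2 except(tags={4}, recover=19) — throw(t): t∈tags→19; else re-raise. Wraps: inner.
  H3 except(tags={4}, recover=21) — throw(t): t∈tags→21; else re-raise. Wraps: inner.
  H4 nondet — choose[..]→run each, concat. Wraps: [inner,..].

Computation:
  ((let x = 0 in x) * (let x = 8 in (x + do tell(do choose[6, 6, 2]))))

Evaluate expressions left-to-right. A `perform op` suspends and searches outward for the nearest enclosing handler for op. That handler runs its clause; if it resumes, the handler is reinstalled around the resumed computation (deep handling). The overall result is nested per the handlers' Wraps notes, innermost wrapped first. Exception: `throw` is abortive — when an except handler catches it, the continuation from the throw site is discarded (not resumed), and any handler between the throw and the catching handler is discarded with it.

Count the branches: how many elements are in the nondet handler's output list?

Working:
choose[6, 6, 2] @ H4
  branch[0] choose=6:
    tell(6) @ H0 ⇒ log+=6
    H0 returns (0, (6))
    H1 returns [(0, (6))]
    H2 returns [(0, (6))]
    H3 returns [(0, (6))]
    H4 returns [[(0, (6))]]
  branch[1] choose=6:
    tell(6) @ H0 ⇒ log+=6
    H0 returns (0, (6))
    H1 returns [(0, (6))]
    H2 returns [(0, (6))]
    H3 returns [(0, (6))]
    H4 returns [[(0, (6))]]
  branch[2] choose=2:
    tell(2) @ H0 ⇒ log+=2
    H0 returns (0, (2))
    H1 returns [(0, (2))]
    H2 returns [(0, (2))]
    H3 returns [(0, (2))]
    H4 returns [[(0, (2))]]
= [[(0, (6))], [(0, (6))], [(0, (2))]]

Answer: 3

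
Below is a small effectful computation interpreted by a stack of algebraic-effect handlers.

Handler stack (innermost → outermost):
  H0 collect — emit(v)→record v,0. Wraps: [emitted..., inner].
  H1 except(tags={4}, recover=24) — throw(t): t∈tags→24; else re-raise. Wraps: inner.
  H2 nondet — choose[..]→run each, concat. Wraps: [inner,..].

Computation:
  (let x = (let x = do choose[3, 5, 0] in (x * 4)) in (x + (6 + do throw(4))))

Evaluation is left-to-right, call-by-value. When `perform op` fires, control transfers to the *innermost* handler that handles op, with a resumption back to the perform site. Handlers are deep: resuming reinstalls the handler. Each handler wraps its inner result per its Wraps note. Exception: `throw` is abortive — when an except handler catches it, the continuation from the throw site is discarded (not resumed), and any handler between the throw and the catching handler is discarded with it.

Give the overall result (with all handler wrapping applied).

Answer: [24, 24, 24]

Step-by-step:
choose[3, 5, 0] @ H2
  branch[0] choose=3:
    throw(4) @ H1 caught ⇒ 24
    H2 returns [24]
  branch[1] choose=5:
    throw(4) @ H1 caught ⇒ 24
    H2 returns [24]
  branch[2] choose=0:
    throw(4) @ H1 caught ⇒ 24
    H2 returns [24]
= [24, 24, 24]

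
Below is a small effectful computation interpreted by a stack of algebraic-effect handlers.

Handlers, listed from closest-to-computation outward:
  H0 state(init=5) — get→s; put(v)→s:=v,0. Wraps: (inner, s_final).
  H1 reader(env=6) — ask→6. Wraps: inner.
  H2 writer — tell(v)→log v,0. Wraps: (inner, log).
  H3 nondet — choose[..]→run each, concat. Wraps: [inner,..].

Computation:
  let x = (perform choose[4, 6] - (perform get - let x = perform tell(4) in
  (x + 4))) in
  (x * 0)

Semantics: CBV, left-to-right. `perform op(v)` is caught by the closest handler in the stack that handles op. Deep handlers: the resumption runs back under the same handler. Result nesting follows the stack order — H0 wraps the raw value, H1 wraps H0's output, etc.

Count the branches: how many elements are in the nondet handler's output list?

Step-by-step:
choose[4, 6] @ H3
  branch[0] choose=4:
    get @ H0 ⇒ 5
    tell(4) @ H2 ⇒ log+=4
    H0 returns (0, 5)
    H1 returns (0, 5)
    H2 returns ((0, 5), (4))
    H3 returns [((0, 5), (4))]
  branch[1] choose=6:
    get @ H0 ⇒ 5
    tell(4) @ H2 ⇒ log+=4
    H0 returns (0, 5)
    H1 returns (0, 5)
    H2 returns ((0, 5), (4))
    H3 returns [((0, 5), (4))]
= [((0, 5), (4)), ((0, 5), (4))]

Answer: 2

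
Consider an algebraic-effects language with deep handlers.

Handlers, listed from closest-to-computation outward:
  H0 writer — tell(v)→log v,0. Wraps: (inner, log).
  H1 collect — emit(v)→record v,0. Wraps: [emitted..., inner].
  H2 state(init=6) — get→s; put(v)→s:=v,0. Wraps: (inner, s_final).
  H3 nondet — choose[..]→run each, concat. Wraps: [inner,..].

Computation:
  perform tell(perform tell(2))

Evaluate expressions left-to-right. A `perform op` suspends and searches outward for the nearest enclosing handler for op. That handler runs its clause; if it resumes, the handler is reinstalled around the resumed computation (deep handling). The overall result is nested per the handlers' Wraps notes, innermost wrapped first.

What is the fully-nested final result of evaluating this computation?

Answer: [([(0, (2, 0))], 6)]

Working:
tell(2) @ H0 ⇒ log+=2
tell(0) @ H0 ⇒ log+=0
H0 returns (0, (2, 0))
H1 returns [(0, (2, 0))]
H2 returns ([(0, (2, 0))], 6)
H3 returns [([(0, (2, 0))], 6)]
= [([(0, (2, 0))], 6)]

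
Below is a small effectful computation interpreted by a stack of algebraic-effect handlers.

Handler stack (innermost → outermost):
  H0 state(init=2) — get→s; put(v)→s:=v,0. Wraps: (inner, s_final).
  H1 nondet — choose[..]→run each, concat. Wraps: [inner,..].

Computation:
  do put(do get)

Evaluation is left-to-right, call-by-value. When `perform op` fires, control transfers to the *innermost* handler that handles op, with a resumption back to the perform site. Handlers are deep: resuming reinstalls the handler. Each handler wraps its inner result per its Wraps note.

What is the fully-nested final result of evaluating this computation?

Evaluation trace:
get @ H0 ⇒ 2
put(2) @ H0 ⇒ s:=2
H0 returns (0, 2)
H1 returns [(0, 2)]
= [(0, 2)]

Answer: [(0, 2)]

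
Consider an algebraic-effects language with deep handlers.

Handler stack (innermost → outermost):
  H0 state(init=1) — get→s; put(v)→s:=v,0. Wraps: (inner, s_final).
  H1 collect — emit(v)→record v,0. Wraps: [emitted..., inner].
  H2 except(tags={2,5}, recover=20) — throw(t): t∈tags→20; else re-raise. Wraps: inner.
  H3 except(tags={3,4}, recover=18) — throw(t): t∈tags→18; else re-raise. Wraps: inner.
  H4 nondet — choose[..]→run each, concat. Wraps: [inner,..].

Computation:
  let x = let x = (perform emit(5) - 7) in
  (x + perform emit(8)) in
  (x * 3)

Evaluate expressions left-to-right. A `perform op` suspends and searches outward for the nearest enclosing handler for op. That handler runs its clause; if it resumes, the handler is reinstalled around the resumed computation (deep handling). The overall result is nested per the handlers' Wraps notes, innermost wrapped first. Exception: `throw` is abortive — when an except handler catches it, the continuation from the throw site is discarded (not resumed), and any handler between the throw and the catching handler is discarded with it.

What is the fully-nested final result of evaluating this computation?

Evaluation trace:
emit(5) @ H1 ⇒ out+=5
emit(8) @ H1 ⇒ out+=8
H0 returns (-21, 1)
H1 returns [5, 8, (-21, 1)]
H2 returns [5, 8, (-21, 1)]
H3 returns [5, 8, (-21, 1)]
H4 returns [[5, 8, (-21, 1)]]
= [[5, 8, (-21, 1)]]

Answer: [[5, 8, (-21, 1)]]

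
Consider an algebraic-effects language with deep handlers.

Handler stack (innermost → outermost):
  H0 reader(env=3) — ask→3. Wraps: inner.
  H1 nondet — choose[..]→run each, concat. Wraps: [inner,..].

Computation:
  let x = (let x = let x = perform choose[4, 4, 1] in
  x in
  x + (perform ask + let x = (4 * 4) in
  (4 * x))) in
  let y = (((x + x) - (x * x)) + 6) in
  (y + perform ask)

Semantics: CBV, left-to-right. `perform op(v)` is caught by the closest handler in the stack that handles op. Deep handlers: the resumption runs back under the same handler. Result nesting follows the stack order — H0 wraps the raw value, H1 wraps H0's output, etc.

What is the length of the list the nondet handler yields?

Working:
choose[4, 4, 1] @ H1
  branch[0] choose=4:
    ask @ H0 ⇒ 3
    ask @ H0 ⇒ 3
    H0 returns -4890
    H1 returns [-4890]
  branch[1] choose=4:
    ask @ H0 ⇒ 3
    ask @ H0 ⇒ 3
    H0 returns -4890
    H1 returns [-4890]
  branch[2] choose=1:
    ask @ H0 ⇒ 3
    ask @ H0 ⇒ 3
    H0 returns -4479
    H1 returns [-4479]
= [-4890, -4890, -4479]

Answer: 3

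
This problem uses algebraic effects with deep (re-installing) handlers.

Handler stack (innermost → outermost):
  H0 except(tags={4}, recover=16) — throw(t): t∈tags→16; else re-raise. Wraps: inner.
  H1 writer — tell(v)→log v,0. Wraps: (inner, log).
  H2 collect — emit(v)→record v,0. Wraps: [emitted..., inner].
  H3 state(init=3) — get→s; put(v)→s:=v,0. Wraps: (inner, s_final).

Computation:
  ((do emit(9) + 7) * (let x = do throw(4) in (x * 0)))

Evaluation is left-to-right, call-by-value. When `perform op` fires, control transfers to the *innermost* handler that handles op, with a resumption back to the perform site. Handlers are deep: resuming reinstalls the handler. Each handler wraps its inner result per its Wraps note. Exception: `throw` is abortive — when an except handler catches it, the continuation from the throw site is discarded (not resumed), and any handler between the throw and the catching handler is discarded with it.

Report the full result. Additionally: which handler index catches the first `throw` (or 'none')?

Answer: ([9, (16, ())], 3) ; first throw caught by: H0

Evaluation trace:
emit(9) @ H2 ⇒ out+=9
throw(4) @ H0 caught ⇒ 16
H1 returns (16, ())
H2 returns [9, (16, ())]
H3 returns ([9, (16, ())], 3)
= ([9, (16, ())], 3)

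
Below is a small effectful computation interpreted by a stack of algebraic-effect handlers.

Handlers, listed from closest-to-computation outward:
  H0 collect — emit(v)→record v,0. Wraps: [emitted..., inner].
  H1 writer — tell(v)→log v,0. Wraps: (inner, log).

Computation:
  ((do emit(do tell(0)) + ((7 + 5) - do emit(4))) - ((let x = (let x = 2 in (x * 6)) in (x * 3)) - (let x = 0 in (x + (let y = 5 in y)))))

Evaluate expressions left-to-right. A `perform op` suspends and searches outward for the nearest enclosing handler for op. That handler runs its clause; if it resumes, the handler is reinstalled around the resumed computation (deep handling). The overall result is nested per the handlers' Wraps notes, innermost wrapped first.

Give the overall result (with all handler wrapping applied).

Step-by-step:
tell(0) @ H1 ⇒ log+=0
emit(0) @ H0 ⇒ out+=0
emit(4) @ H0 ⇒ out+=4
H0 returns [0, 4, -19]
H1 returns ([0, 4, -19], (0))
= ([0, 4, -19], (0))

Answer: ([0, 4, -19], (0))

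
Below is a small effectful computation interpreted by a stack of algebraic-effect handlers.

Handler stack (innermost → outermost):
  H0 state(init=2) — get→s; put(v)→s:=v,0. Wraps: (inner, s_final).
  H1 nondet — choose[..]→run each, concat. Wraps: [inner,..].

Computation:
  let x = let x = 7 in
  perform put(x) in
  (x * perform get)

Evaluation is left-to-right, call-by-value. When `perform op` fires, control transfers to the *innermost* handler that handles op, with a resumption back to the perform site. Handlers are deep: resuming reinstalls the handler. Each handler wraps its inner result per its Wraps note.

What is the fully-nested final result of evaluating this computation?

Answer: [(0, 7)]

Step-by-step:
put(7) @ H0 ⇒ s:=7
get @ H0 ⇒ 7
H0 returns (0, 7)
H1 returns [(0, 7)]
= [(0, 7)]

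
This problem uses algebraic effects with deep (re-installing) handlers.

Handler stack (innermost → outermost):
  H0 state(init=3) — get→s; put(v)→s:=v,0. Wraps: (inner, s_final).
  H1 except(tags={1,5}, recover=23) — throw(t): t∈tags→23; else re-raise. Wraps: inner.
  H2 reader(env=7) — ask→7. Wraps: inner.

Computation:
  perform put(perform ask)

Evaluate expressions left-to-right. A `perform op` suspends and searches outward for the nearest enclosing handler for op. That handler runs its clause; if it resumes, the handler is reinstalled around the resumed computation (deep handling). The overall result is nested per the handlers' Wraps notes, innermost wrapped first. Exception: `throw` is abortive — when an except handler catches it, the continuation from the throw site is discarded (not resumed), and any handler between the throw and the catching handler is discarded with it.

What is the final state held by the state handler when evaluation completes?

Answer: 7

Evaluation trace:
ask @ H2 ⇒ 7
put(7) @ H0 ⇒ s:=7
H0 returns (0, 7)
H1 returns (0, 7)
H2 returns (0, 7)
= (0, 7)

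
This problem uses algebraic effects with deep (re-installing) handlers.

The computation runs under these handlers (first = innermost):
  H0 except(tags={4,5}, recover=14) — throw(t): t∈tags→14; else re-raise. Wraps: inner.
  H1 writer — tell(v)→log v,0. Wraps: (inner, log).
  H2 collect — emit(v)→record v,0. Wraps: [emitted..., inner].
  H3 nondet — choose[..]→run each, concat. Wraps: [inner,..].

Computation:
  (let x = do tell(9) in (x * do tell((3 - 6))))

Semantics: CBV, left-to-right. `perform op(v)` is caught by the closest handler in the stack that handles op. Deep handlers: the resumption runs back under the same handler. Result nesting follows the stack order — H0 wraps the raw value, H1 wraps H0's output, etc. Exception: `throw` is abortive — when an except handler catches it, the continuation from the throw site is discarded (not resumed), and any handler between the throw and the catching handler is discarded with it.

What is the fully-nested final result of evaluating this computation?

Answer: [[(0, (9, -3))]]

Working:
tell(9) @ H1 ⇒ log+=9
tell(-3) @ H1 ⇒ log+=-3
H0 returns 0
H1 returns (0, (9, -3))
H2 returns [(0, (9, -3))]
H3 returns [[(0, (9, -3))]]
= [[(0, (9, -3))]]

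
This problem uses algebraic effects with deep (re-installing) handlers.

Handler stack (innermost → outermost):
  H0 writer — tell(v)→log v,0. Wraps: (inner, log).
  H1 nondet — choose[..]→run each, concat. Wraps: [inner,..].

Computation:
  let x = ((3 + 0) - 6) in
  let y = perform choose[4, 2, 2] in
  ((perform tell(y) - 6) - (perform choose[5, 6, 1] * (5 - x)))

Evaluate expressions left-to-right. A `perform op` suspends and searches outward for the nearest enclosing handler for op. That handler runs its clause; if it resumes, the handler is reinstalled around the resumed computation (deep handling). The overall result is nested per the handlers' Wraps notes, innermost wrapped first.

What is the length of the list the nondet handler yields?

Working:
choose[4, 2, 2] @ H1
  branch[0] choose=4:
    tell(4) @ H0 ⇒ log+=4
    choose[5, 6, 1] @ H1
      branch[0] choose=5:
        H0 returns (-46, (4))
        H1 returns [(-46, (4))]
      branch[1] choose=6:
        H0 returns (-54, (4))
        H1 returns [(-54, (4))]
      branch[2] choose=1:
        H0 returns (-14, (4))
        H1 returns [(-14, (4))]
  branch[1] choose=2:
    tell(2) @ H0 ⇒ log+=2
    choose[5, 6, 1] @ H1
      branch[0] choose=5:
        H0 returns (-46, (2))
        H1 returns [(-46, (2))]
      branch[1] choose=6:
        H0 returns (-54, (2))
        H1 returns [(-54, (2))]
      branch[2] choose=1:
        H0 returns (-14, (2))
        H1 returns [(-14, (2))]
  branch[2] choose=2:
    tell(2) @ H0 ⇒ log+=2
    choose[5, 6, 1] @ H1
      branch[0] choose=5:
        H0 returns (-46, (2))
        H1 returns [(-46, (2))]
      branch[1] choose=6:
        H0 returns (-54, (2))
        H1 returns [(-54, (2))]
      branch[2] choose=1:
        H0 returns (-14, (2))
        H1 returns [(-14, (2))]
= [(-46, (4)), (-54, (4)), (-14, (4)), (-46, (2)), (-54, (2)), (-14, (2)), (-46, (2)), (-54, (2)), (-14, (2))]

Answer: 9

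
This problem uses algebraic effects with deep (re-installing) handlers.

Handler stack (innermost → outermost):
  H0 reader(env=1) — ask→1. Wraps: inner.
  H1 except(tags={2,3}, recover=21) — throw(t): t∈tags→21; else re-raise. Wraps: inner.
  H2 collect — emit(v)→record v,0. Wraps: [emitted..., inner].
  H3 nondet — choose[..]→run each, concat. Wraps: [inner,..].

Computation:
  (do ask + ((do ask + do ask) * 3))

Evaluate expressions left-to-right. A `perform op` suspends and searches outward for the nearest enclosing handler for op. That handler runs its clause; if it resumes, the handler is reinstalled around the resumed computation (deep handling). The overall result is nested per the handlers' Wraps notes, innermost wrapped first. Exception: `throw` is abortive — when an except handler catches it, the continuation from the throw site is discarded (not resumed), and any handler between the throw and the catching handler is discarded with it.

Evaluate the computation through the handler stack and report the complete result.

Step-by-step:
ask @ H0 ⇒ 1
ask @ H0 ⇒ 1
ask @ H0 ⇒ 1
H0 returns 7
H1 returns 7
H2 returns [7]
H3 returns [[7]]
= [[7]]

Answer: [[7]]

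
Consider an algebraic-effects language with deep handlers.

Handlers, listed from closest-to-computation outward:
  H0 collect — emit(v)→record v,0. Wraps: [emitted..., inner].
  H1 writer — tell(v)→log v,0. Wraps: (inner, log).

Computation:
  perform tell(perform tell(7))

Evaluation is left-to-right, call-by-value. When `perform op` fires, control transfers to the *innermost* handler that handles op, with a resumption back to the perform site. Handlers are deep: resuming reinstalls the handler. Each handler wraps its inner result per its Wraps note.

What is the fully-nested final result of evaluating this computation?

Step-by-step:
tell(7) @ H1 ⇒ log+=7
tell(0) @ H1 ⇒ log+=0
H0 returns [0]
H1 returns ([0], (7, 0))
= ([0], (7, 0))

Answer: ([0], (7, 0))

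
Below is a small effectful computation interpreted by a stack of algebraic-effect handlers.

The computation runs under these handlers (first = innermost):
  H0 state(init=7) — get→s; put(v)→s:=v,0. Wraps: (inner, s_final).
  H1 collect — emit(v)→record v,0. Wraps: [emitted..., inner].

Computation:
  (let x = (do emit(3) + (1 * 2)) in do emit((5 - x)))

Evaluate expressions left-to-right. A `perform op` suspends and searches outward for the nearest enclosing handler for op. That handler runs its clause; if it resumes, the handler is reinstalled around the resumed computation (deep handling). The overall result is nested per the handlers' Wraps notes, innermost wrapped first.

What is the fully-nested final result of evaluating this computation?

Answer: [3, 3, (0, 7)]

Step-by-step:
emit(3) @ H1 ⇒ out+=3
emit(3) @ H1 ⇒ out+=3
H0 returns (0, 7)
H1 returns [3, 3, (0, 7)]
= [3, 3, (0, 7)]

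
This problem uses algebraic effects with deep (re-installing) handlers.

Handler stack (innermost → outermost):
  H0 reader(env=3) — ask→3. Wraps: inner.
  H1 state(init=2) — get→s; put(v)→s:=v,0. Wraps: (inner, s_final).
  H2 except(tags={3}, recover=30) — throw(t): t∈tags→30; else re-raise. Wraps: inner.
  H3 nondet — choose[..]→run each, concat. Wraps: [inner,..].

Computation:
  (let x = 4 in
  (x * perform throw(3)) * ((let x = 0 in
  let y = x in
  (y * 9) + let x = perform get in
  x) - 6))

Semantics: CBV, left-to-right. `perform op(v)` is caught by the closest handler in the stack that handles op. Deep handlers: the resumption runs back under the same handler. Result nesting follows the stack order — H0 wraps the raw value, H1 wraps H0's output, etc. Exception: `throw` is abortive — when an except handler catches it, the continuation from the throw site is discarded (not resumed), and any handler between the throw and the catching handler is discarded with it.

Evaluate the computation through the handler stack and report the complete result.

Step-by-step:
throw(3) @ H2 caught ⇒ 30
H3 returns [30]
= [30]

Answer: [30]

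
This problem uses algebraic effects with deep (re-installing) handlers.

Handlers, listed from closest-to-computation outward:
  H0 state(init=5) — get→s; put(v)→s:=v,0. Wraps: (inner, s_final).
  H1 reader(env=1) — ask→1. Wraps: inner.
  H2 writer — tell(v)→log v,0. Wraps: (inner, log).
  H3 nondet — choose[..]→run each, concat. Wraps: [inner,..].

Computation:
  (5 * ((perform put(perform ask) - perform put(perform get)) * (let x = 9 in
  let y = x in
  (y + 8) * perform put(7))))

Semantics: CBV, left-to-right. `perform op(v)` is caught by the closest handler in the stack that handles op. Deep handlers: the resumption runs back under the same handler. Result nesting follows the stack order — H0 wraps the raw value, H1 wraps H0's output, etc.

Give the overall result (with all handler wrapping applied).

Answer: [((0, 7), ())]

Working:
ask @ H1 ⇒ 1
put(1) @ H0 ⇒ s:=1
get @ H0 ⇒ 1
put(1) @ H0 ⇒ s:=1
put(7) @ H0 ⇒ s:=7
H0 returns (0, 7)
H1 returns (0, 7)
H2 returns ((0, 7), ())
H3 returns [((0, 7), ())]
= [((0, 7), ())]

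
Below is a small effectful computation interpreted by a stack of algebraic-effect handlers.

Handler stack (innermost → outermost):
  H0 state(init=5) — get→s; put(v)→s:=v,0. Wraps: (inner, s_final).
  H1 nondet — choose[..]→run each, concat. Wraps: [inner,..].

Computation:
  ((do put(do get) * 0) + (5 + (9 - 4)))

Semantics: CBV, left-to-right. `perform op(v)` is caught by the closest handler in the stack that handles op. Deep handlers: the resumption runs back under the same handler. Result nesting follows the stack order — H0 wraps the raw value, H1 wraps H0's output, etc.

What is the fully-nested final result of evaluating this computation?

Answer: [(10, 5)]

Working:
get @ H0 ⇒ 5
put(5) @ H0 ⇒ s:=5
H0 returns (10, 5)
H1 returns [(10, 5)]
= [(10, 5)]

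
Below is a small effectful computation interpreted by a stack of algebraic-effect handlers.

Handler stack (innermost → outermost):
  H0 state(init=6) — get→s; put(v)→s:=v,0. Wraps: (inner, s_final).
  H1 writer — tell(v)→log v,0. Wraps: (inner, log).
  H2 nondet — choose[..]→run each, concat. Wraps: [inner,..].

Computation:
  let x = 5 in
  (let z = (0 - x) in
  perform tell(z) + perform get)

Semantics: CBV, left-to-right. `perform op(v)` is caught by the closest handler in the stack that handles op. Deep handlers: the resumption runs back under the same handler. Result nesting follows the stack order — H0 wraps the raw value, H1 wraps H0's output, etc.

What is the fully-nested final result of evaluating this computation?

Answer: [((6, 6), (-5))]

Working:
tell(-5) @ H1 ⇒ log+=-5
get @ H0 ⇒ 6
H0 returns (6, 6)
H1 returns ((6, 6), (-5))
H2 returns [((6, 6), (-5))]
= [((6, 6), (-5))]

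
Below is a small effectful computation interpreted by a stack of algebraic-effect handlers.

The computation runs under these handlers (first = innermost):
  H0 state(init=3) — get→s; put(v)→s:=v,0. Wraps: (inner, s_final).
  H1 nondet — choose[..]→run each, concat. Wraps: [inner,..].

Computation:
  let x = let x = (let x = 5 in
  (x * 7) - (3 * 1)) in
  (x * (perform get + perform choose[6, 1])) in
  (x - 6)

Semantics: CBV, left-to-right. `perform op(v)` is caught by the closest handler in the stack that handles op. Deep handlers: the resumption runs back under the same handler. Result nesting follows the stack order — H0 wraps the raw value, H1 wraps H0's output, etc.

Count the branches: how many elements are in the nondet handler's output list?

Answer: 2

Evaluation trace:
get @ H0 ⇒ 3
choose[6, 1] @ H1
  branch[0] choose=6:
    H0 returns (282, 3)
    H1 returns [(282, 3)]
  branch[1] choose=1:
    H0 returns (122, 3)
    H1 returns [(122, 3)]
= [(282, 3), (122, 3)]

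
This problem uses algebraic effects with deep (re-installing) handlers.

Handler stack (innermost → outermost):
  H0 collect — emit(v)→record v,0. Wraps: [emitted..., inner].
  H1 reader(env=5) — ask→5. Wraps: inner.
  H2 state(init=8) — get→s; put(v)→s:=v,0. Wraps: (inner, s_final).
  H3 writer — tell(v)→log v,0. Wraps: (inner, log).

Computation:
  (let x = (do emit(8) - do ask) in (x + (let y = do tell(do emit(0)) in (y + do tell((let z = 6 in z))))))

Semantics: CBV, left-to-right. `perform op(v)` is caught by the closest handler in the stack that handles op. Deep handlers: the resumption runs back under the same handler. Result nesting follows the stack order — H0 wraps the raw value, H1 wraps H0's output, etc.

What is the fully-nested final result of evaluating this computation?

Evaluation trace:
emit(8) @ H0 ⇒ out+=8
ask @ H1 ⇒ 5
emit(0) @ H0 ⇒ out+=0
tell(0) @ H3 ⇒ log+=0
tell(6) @ H3 ⇒ log+=6
H0 returns [8, 0, -5]
H1 returns [8, 0, -5]
H2 returns ([8, 0, -5], 8)
H3 returns (([8, 0, -5], 8), (0, 6))
= (([8, 0, -5], 8), (0, 6))

Answer: (([8, 0, -5], 8), (0, 6))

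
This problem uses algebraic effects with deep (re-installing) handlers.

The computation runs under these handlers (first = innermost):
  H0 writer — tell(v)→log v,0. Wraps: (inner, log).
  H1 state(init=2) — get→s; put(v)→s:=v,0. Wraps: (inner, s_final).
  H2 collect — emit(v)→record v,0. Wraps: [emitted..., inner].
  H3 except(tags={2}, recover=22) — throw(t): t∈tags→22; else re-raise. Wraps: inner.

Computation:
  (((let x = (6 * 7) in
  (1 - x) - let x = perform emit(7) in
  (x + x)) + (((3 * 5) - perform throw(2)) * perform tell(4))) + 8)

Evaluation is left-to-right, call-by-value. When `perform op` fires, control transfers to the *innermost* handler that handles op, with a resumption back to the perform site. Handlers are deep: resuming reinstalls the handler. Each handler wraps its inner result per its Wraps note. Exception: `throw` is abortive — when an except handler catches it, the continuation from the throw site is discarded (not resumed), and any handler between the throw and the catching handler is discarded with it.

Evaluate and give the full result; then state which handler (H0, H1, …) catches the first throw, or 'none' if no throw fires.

Answer: 22 ; first throw caught by: H3

Working:
emit(7) @ H2 ⇒ out+=7
throw(2) @ H3 caught ⇒ 22
= 22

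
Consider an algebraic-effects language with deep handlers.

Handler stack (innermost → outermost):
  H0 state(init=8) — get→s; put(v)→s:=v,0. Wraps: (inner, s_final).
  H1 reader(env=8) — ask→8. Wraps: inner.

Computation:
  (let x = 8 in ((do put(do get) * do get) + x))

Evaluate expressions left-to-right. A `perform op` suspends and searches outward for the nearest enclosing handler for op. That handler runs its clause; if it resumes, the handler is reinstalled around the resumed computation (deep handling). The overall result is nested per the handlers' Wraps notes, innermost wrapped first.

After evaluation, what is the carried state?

Answer: 8

Evaluation trace:
get @ H0 ⇒ 8
put(8) @ H0 ⇒ s:=8
get @ H0 ⇒ 8
H0 returns (8, 8)
H1 returns (8, 8)
= (8, 8)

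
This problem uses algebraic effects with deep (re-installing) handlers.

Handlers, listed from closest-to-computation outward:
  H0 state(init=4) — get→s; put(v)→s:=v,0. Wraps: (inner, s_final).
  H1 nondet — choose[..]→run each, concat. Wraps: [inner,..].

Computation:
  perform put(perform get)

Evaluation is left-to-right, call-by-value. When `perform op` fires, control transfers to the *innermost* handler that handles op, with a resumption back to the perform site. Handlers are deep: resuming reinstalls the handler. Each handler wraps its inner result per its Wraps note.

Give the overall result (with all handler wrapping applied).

Answer: [(0, 4)]

Step-by-step:
get @ H0 ⇒ 4
put(4) @ H0 ⇒ s:=4
H0 returns (0, 4)
H1 returns [(0, 4)]
= [(0, 4)]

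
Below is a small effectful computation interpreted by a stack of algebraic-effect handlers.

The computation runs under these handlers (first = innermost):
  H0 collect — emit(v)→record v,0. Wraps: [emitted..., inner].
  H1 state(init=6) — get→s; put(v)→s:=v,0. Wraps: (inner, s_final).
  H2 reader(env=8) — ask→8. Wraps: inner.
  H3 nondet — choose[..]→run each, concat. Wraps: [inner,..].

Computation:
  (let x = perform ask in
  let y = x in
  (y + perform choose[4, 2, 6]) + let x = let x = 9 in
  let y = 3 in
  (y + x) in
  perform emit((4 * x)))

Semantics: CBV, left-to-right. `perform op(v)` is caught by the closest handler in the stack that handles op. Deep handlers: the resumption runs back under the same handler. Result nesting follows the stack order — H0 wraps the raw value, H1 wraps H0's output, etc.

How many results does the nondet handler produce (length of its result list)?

Answer: 3

Step-by-step:
ask @ H2 ⇒ 8
choose[4, 2, 6] @ H3
  branch[0] choose=4:
    emit(48) @ H0 ⇒ out+=48
    H0 returns [48, 12]
    H1 returns ([48, 12], 6)
    H2 returns ([48, 12], 6)
    H3 returns [([48, 12], 6)]
  branch[1] choose=2:
    emit(48) @ H0 ⇒ out+=48
    H0 returns [48, 10]
    H1 returns ([48, 10], 6)
    H2 returns ([48, 10], 6)
    H3 returns [([48, 10], 6)]
  branch[2] choose=6:
    emit(48) @ H0 ⇒ out+=48
    H0 returns [48, 14]
    H1 returns ([48, 14], 6)
    H2 returns ([48, 14], 6)
    H3 returns [([48, 14], 6)]
= [([48, 12], 6), ([48, 10], 6), ([48, 14], 6)]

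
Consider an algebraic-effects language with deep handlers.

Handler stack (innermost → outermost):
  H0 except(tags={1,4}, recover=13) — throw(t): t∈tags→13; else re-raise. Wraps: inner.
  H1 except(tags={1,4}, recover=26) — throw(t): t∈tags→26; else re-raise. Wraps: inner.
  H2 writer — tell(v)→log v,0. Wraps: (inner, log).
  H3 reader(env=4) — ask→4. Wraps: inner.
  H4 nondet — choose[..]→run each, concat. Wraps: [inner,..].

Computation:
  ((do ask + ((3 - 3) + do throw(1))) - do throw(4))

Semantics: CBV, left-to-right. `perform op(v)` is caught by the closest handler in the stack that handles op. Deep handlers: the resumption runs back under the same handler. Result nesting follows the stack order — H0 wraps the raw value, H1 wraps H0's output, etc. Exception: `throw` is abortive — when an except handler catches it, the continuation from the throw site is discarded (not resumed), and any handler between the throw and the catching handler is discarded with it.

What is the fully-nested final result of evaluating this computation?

Step-by-step:
ask @ H3 ⇒ 4
throw(1) @ H0 caught ⇒ 13
H1 returns 13
H2 returns (13, ())
H3 returns (13, ())
H4 returns [(13, ())]
= [(13, ())]

Answer: [(13, ())]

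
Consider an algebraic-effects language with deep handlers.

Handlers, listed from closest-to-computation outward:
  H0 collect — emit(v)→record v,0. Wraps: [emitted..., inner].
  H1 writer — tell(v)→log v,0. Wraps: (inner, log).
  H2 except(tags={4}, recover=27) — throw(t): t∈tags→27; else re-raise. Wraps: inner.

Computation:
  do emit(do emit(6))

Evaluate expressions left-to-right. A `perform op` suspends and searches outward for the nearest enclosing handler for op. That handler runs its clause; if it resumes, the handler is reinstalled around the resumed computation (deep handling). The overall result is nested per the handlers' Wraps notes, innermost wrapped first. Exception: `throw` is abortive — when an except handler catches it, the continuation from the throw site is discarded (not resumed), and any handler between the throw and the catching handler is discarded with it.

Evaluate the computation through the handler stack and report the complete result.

Answer: ([6, 0, 0], ())

Step-by-step:
emit(6) @ H0 ⇒ out+=6
emit(0) @ H0 ⇒ out+=0
H0 returns [6, 0, 0]
H1 returns ([6, 0, 0], ())
H2 returns ([6, 0, 0], ())
= ([6, 0, 0], ())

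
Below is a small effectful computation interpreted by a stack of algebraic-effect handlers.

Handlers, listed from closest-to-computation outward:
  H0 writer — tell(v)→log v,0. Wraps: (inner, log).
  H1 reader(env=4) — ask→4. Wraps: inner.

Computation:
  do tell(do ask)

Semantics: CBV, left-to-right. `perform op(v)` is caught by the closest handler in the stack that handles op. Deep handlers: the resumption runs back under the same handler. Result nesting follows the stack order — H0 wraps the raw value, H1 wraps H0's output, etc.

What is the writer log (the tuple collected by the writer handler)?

Evaluation trace:
ask @ H1 ⇒ 4
tell(4) @ H0 ⇒ log+=4
H0 returns (0, (4))
H1 returns (0, (4))
= (0, (4))

Answer: (4)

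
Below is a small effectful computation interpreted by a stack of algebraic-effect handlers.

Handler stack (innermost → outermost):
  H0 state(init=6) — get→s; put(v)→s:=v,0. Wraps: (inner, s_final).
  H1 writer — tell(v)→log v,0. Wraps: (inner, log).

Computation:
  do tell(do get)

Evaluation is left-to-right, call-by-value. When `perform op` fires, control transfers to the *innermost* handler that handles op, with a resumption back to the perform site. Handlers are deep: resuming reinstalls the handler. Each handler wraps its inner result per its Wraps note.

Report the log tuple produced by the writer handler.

Step-by-step:
get @ H0 ⇒ 6
tell(6) @ H1 ⇒ log+=6
H0 returns (0, 6)
H1 returns ((0, 6), (6))
= ((0, 6), (6))

Answer: (6)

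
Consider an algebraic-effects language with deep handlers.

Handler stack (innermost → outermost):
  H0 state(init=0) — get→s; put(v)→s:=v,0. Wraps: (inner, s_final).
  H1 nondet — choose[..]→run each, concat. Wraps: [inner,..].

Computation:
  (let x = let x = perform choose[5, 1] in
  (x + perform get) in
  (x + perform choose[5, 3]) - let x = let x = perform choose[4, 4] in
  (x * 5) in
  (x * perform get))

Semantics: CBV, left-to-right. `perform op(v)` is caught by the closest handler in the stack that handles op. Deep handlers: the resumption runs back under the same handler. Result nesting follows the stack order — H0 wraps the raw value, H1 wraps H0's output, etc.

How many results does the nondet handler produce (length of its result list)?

Working:
choose[5, 1] @ H1
  branch[0] choose=5:
    get @ H0 ⇒ 0
    choose[5, 3] @ H1
      branch[0] choose=5:
        choose[4, 4] @ H1
          branch[0] choose=4:
            get @ H0 ⇒ 0
            H0 returns (10, 0)
            H1 returns [(10, 0)]
          branch[1] choose=4:
            get @ H0 ⇒ 0
            H0 returns (10, 0)
            H1 returns [(10, 0)]
      branch[1] choose=3:
        choose[4, 4] @ H1
          branch[0] choose=4:
            get @ H0 ⇒ 0
            H0 returns (8, 0)
            H1 returns [(8, 0)]
          branch[1] choose=4:
            get @ H0 ⇒ 0
            H0 returns (8, 0)
            H1 returns [(8, 0)]
  branch[1] choose=1:
    get @ H0 ⇒ 0
    choose[5, 3] @ H1
      branch[0] choose=5:
        choose[4, 4] @ H1
          branch[0] choose=4:
            get @ H0 ⇒ 0
            H0 returns (6, 0)
            H1 returns [(6, 0)]
          branch[1] choose=4:
            get @ H0 ⇒ 0
            H0 returns (6, 0)
            H1 returns [(6, 0)]
      branch[1] choose=3:
        choose[4, 4] @ H1
          branch[0] choose=4:
            get @ H0 ⇒ 0
            H0 returns (4, 0)
            H1 returns [(4, 0)]
          branch[1] choose=4:
            get @ H0 ⇒ 0
            H0 returns (4, 0)
            H1 returns [(4, 0)]
= [(10, 0), (10, 0), (8, 0), (8, 0), (6, 0), (6, 0), (4, 0), (4, 0)]

Answer: 8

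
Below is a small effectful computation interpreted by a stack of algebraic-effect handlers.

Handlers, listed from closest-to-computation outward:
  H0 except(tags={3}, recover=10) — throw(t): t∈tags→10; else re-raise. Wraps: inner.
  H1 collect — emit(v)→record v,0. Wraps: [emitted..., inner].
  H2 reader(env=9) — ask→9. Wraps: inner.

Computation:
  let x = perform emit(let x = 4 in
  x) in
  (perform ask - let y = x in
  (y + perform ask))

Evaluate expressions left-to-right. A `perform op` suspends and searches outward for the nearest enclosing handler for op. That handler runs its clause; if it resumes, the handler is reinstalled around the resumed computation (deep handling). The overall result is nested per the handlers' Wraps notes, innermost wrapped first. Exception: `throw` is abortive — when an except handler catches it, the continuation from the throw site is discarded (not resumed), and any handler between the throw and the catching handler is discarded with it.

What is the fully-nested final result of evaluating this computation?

Answer: [4, 0]

Step-by-step:
emit(4) @ H1 ⇒ out+=4
ask @ H2 ⇒ 9
ask @ H2 ⇒ 9
H0 returns 0
H1 returns [4, 0]
H2 returns [4, 0]
= [4, 0]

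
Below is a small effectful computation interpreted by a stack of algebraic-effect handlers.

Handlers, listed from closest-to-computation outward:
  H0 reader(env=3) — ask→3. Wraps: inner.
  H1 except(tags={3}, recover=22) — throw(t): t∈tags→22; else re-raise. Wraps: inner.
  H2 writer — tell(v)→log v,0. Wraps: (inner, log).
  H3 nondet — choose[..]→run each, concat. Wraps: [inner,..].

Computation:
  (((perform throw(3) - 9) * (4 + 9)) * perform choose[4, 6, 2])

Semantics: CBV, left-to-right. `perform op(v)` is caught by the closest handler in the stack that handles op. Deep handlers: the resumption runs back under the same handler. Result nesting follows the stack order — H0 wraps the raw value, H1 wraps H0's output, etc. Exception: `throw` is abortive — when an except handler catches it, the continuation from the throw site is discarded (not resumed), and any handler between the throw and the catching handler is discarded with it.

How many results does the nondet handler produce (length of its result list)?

Working:
throw(3) @ H1 caught ⇒ 22
H2 returns (22, ())
H3 returns [(22, ())]
= [(22, ())]

Answer: 1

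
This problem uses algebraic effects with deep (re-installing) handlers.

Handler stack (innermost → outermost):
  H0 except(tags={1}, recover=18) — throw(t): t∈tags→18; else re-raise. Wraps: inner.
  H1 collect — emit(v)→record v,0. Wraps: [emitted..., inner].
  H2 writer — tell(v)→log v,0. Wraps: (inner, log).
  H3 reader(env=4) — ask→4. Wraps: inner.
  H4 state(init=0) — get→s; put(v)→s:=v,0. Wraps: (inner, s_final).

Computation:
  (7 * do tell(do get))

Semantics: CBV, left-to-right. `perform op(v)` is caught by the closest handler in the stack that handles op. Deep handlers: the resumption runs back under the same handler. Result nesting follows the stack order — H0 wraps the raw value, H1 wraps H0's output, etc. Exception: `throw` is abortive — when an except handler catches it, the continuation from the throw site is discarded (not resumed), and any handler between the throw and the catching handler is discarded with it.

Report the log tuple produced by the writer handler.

Evaluation trace:
get @ H4 ⇒ 0
tell(0) @ H2 ⇒ log+=0
H0 returns 0
H1 returns [0]
H2 returns ([0], (0))
H3 returns ([0], (0))
H4 returns (([0], (0)), 0)
= (([0], (0)), 0)

Answer: (0)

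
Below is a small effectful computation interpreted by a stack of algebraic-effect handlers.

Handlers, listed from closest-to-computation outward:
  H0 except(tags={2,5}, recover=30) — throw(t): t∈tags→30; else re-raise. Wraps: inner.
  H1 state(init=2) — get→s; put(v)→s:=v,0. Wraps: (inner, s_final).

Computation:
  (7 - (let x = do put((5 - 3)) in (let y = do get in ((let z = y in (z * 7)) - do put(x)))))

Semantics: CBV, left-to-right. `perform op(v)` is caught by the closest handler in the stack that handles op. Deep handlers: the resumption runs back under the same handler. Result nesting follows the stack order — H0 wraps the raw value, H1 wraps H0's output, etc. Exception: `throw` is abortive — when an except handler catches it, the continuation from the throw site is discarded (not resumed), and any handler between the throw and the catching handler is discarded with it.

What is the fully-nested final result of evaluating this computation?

Answer: (-7, 0)

Step-by-step:
put(2) @ H1 ⇒ s:=2
get @ H1 ⇒ 2
put(0) @ H1 ⇒ s:=0
H0 returns -7
H1 returns (-7, 0)
= (-7, 0)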